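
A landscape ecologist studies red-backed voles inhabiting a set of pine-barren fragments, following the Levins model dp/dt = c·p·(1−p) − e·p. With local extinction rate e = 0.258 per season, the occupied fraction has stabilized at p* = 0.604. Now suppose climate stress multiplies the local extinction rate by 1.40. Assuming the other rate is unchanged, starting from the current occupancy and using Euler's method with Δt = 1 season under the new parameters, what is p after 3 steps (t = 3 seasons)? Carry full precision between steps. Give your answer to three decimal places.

Balance c(1−p*) = e gives c = e/(1 − 0.60400) = 0.258/0.39600 = 0.65152.
Starting from p₀ = 0.60400; update p ← p + (dp/dt)·Δt with the new parameters.
  1  |  dp/dt·Δt = -0.062333  |  p_1 = 0.541667
  2  |  dp/dt·Δt = -0.033903  |  p_2 = 0.507765
  3  |  dp/dt·Δt = -0.020565  |  p_3 = 0.487200

0.487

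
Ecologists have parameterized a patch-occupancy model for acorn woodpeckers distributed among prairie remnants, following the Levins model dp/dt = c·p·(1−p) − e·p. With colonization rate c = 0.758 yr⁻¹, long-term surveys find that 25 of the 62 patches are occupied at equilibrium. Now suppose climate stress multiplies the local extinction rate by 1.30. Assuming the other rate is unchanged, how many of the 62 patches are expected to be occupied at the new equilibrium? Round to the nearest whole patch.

Observed p* = 25/62 = 0.40323.
Balance c(1−p*) = e gives e = 0.758×(1 − 0.40323) = 0.45235.
New p* = 1 − e/c = 1 − 0.58805/0.75800 = 0.22421.
Expected occupied = 62 × 0.22421 = 13.90 ≈ 14.

14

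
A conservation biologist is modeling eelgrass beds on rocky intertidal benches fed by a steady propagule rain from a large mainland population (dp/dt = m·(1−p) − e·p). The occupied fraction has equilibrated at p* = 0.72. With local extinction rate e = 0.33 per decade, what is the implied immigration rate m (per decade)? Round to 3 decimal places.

0.849

At equilibrium m(1−p*) = e·p*, so m = e·p*/(1−p*).
m = 0.33 × 0.72 / 0.2800 = 0.2376/0.2800 = 0.8486.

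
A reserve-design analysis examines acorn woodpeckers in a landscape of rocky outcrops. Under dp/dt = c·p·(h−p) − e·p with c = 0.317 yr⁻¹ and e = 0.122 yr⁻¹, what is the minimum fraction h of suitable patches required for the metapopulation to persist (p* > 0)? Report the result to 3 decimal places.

p* = h − e/c is positive only when h > e/c.
h_min = e/c = 0.122/0.317 = 0.3849.

0.385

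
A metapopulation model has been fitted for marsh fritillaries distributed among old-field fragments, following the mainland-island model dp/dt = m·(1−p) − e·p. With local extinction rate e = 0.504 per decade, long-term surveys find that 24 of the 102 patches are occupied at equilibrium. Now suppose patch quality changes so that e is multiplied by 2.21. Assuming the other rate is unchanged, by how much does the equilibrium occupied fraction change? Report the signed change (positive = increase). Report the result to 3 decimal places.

-0.113

Observed p* = 24/102 = 0.23529.
Balance m(1−p*) = e·p* gives m = e·p*/(1−p*) = 0.504×0.23529/0.76471 = 0.15507.
New p* = m/(m+e) = 0.15507/(0.15507+1.11384) = 0.12221.
Δp* = 0.12221 − 0.23529 = -0.11308.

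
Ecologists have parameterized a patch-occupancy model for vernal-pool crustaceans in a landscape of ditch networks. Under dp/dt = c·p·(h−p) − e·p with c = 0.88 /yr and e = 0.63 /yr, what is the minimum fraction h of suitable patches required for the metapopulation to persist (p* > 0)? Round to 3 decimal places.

p* = h − e/c is positive only when h > e/c.
h_min = e/c = 0.63/0.88 = 0.7159.

0.716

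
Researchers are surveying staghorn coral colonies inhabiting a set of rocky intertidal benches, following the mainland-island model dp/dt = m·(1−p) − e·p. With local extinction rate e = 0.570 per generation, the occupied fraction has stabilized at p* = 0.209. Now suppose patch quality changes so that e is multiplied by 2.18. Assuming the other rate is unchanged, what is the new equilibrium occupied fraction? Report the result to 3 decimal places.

Balance m(1−p*) = e·p* gives m = e·p*/(1−p*) = 0.570×0.20900/0.79100 = 0.15061.
New p* = m/(m+e) = 0.15061/(0.15061+1.24260) = 0.10810.

0.108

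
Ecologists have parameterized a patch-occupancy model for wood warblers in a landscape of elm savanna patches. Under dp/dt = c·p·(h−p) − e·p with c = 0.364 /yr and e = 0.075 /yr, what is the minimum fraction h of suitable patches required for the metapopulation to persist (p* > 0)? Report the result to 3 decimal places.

p* = h − e/c is positive only when h > e/c.
h_min = e/c = 0.075/0.364 = 0.2060.

0.206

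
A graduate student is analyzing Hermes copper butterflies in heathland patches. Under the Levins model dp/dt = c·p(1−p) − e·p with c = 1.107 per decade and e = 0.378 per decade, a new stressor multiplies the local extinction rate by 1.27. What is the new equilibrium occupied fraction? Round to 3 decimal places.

0.566

Before: p* = 1 − 0.378/1.107 = 0.6585.
After the change, c = 1.107, e = 0.48006, so p* = 1 − 0.48006/1.107 = 0.5663.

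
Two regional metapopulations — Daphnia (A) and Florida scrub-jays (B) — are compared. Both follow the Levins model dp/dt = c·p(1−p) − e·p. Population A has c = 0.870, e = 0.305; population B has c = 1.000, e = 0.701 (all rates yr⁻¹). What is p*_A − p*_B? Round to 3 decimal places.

0.350

A: p*_A = 1 − 0.305/0.870 = 0.6494.
B: p*_B = 1 − 0.701/1.000 = 0.2990.
p*_A − p*_B = 0.6494 − 0.2990 = 0.3504.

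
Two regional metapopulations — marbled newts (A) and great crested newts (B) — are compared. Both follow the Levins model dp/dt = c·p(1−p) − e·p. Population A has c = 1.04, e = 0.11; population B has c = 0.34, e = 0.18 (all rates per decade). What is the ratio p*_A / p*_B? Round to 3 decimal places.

A: p*_A = 1 − 0.11/1.04 = 0.8942.
B: p*_B = 1 − 0.18/0.34 = 0.4706.
p*_A / p*_B = 0.8942/0.4706 = 1.9002.

1.900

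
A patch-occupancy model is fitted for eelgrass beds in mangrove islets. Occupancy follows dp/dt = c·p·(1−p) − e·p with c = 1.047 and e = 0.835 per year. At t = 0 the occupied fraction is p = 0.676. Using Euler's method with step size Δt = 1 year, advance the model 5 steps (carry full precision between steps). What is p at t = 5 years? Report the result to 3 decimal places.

0.236

Update rule: p ← p + [c·p·(1−p) − e·p]·Δt with Δt = 1.
  1  |  dp/dt·Δt = -0.335142  |  p_1 = 0.340858
  2  |  dp/dt·Δt = -0.049383  |  p_2 = 0.291475
  3  |  dp/dt·Δt = -0.027158  |  p_3 = 0.264317
  4  |  dp/dt·Δt = -0.017112  |  p_4 = 0.247205
  5  |  dp/dt·Δt = -0.011575  |  p_5 = 0.235630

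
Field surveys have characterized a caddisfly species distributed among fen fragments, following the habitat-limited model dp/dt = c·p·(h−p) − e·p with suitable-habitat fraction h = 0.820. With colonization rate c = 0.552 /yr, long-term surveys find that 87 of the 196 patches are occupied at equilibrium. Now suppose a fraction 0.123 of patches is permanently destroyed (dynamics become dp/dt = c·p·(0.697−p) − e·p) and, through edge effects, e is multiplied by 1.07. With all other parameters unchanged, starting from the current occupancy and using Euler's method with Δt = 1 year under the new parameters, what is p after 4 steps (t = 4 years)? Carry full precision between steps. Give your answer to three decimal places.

0.350

Observed p* = 87/196 = 0.44388.
Balance c(h−p*) = e gives e = 0.552×(0.82 − 0.44388) = 0.20762.
Starting from p₀ = 0.44388; update p ← p + (dp/dt)·Δt with the new parameters.
p: 0.44388 → 0.40729  (Δp = -0.03659)
p: 0.40729 → 0.38194  (Δp = -0.02535)
p: 0.38194 → 0.36352  (Δp = -0.01843)
p: 0.36352 → 0.34968  (Δp = -0.01384)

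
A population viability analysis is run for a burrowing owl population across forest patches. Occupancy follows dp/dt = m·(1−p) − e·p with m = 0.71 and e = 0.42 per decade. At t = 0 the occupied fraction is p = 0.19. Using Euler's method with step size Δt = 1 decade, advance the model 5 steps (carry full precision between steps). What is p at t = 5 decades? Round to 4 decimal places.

0.6283

Update rule: p ← p + [m·(1−p) − e·p]·Δt with Δt = 1.
t = 1: p = 0.19000 + (+0.49530) = 0.68530
t = 2: p = 0.68530 + (-0.06439) = 0.62091
t = 3: p = 0.62091 + (+0.00837) = 0.62928
t = 4: p = 0.62928 + (-0.00109) = 0.62819
t = 5: p = 0.62819 + (+0.00014) = 0.62833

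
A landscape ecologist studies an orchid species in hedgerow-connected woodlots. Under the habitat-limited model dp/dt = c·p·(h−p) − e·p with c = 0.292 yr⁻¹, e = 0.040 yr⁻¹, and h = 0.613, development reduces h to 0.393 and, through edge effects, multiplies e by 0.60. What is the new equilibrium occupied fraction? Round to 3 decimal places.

Before: p* = h − e/c = 0.613 − 0.040/0.292 = 0.613 − 0.1370 = 0.4760.
After: c = 0.292, e = 0.024, h = 0.393; p* = 0.393 − 0.024/0.292 = 0.3108.

0.311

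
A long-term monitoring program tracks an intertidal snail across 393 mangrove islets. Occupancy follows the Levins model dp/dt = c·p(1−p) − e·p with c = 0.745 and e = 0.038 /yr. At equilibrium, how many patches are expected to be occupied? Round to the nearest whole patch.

373

p* = 1 − e/c = 1 − 0.038/0.745 = 0.9490.
Expected occupied patches = N × p* = 393 × 0.9490 = 372.95 ≈ 373.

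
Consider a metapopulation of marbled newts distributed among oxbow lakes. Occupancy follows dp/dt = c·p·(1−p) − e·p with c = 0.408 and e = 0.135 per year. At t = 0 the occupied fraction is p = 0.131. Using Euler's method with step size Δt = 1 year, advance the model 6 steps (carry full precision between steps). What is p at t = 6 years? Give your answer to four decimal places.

0.3613

Update rule: p ← p + [c·p·(1−p) − e·p]·Δt with Δt = 1.
step 1: Δp = +0.02876, p = 0.15976
step 2: Δp = +0.03320, p = 0.19296
step 3: Δp = +0.03749, p = 0.23045
step 4: Δp = +0.04125, p = 0.27169
step 5: Δp = +0.04405, p = 0.31575
step 6: Δp = +0.04552, p = 0.36127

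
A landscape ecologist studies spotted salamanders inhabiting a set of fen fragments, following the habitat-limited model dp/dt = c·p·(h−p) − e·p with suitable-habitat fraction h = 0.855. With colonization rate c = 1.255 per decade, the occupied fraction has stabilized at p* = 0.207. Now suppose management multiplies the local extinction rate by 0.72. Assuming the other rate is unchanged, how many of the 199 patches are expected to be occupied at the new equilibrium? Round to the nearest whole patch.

Balance c(h−p*) = e gives e = 1.255×(0.855 − 0.20700) = 0.81324.
New p* = 0.855 − e/c = 0.855 − 0.58553/1.25500 = 0.38844.
Expected occupied = 199 × 0.38844 = 77.30 ≈ 77.

77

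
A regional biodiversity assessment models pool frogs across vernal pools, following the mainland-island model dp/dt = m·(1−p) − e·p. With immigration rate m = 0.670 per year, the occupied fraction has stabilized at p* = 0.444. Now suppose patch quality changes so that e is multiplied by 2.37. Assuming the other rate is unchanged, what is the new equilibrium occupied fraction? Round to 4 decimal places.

Balance m(1−p*) = e·p* gives e = m(1−p*)/p* = 0.670×0.55600/0.44400 = 0.83901.
New p* = m/(m+e) = 0.67000/(0.67000+1.98845) = 0.25203.

0.2520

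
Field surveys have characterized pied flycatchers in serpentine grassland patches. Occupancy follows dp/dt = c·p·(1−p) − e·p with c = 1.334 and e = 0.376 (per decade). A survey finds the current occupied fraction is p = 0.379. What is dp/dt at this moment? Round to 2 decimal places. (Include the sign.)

0.17

Colonization term: c·p·(1−p) = 1.334×0.379×0.6210 = 0.31397.
Extinction term: e·p = 0.14250.
dp/dt = 0.31397 − 0.14250 = 0.17146.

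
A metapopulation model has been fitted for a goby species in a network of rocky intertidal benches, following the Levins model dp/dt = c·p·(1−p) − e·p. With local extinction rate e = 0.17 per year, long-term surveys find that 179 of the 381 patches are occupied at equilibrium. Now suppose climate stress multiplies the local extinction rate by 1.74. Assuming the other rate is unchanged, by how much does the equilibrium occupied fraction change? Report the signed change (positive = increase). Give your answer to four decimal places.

Observed p* = 179/381 = 0.46982.
Balance c(1−p*) = e gives c = e/(1 − 0.46982) = 0.17/0.53018 = 0.32065.
New p* = 1 − e/c = 1 − 0.29580/0.32065 = 0.07750.
Δp* = 0.07750 − 0.46982 = -0.39232.

-0.3923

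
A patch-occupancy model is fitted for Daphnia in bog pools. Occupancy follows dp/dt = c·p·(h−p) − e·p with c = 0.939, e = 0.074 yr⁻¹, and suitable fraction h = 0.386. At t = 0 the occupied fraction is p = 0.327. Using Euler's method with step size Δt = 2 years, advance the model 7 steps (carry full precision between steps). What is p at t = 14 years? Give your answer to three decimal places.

Update rule: p ← p + [c·p·(h−p) − e·p]·Δt with Δt = 2.
step 1: Δp = -0.01216, p = 0.31484
step 2: Δp = -0.00452, p = 0.31032
step 3: Δp = -0.00182, p = 0.30850
step 4: Δp = -0.00076, p = 0.30774
step 5: Δp = -0.00032, p = 0.30742
step 6: Δp = -0.00013, p = 0.30729
step 7: Δp = -0.00006, p = 0.30723

0.307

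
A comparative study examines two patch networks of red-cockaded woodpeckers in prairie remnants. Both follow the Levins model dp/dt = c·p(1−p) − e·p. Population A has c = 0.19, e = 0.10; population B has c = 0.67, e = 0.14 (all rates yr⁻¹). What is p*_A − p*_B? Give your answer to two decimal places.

A: p*_A = 1 − 0.10/0.19 = 0.4737.
B: p*_B = 1 − 0.14/0.67 = 0.7910.
p*_A − p*_B = 0.4737 − 0.7910 = -0.3174.

-0.32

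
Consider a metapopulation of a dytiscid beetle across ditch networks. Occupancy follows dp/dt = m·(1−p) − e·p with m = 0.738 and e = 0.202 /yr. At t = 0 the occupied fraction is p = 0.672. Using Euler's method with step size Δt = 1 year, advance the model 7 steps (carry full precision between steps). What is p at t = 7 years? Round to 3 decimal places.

0.785

Update rule: p ← p + [m·(1−p) − e·p]·Δt with Δt = 1.
  1  |  dp/dt·Δt = +0.106320  |  p_1 = 0.778320
  2  |  dp/dt·Δt = +0.006379  |  p_2 = 0.784699
  3  |  dp/dt·Δt = +0.000383  |  p_3 = 0.785082
  4  |  dp/dt·Δt = +0.000023  |  p_4 = 0.785105
  5  |  dp/dt·Δt = +0.000001  |  p_5 = 0.785106
  6  |  dp/dt·Δt = +0.000000  |  p_6 = 0.785106
  7  |  dp/dt·Δt = +0.000000  |  p_7 = 0.785106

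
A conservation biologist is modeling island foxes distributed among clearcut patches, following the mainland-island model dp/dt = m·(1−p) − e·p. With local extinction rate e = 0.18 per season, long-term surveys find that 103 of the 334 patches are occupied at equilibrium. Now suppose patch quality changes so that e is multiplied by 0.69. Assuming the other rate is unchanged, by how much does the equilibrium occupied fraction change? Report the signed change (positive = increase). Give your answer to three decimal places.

0.084

Observed p* = 103/334 = 0.30838.
Balance m(1−p*) = e·p* gives m = e·p*/(1−p*) = 0.18×0.30838/0.69162 = 0.08026.
New p* = m/(m+e) = 0.08026/(0.08026+0.12420) = 0.39255.
Δp* = 0.39255 − 0.30838 = +0.08417.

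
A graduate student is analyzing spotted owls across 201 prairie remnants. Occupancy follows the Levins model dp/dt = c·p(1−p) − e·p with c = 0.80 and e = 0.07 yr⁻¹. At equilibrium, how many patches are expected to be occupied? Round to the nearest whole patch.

p* = 1 − e/c = 1 − 0.07/0.80 = 0.9125.
Expected occupied patches = N × p* = 201 × 0.9125 = 183.41 ≈ 183.

183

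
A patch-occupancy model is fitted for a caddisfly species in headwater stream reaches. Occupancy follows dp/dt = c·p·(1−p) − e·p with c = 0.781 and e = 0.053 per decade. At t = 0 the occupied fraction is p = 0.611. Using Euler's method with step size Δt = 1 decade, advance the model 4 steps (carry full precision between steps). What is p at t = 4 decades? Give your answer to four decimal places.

0.9258

Update rule: p ← p + [c·p·(1−p) − e·p]·Δt with Δt = 1.
p: 0.61100 → 0.76424  (Δp = +0.15324)
p: 0.76424 → 0.86446  (Δp = +0.10021)
p: 0.86446 → 0.91015  (Δp = +0.04570)
p: 0.91015 → 0.92578  (Δp = +0.01563)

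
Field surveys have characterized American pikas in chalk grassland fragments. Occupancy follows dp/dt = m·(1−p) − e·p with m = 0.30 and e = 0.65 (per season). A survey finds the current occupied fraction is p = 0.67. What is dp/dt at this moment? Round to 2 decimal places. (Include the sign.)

Colonization term: m·(1−p) = 0.30×0.3300 = 0.09900.
Extinction term: e·p = 0.43550.
dp/dt = 0.09900 − 0.43550 = -0.33650.

-0.34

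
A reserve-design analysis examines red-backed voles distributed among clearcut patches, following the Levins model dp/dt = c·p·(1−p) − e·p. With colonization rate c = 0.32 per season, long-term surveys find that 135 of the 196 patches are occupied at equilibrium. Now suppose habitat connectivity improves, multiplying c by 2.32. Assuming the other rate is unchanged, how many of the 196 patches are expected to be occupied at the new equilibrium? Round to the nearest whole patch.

170

Observed p* = 135/196 = 0.68878.
Balance c(1−p*) = e gives e = 0.32×(1 − 0.68878) = 0.09959.
New p* = 1 − e/c = 1 − 0.09959/0.74240 = 0.86585.
Expected occupied = 196 × 0.86585 = 169.71 ≈ 170.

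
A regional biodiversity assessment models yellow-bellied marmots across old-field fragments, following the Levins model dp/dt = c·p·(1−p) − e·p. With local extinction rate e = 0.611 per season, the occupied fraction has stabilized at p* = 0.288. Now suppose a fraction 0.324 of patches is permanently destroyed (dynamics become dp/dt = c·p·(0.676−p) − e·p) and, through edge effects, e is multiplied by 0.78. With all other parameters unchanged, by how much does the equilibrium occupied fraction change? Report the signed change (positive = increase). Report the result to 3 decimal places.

Balance c(1−p*) = e gives c = e/(1 − 0.28800) = 0.611/0.71200 = 0.85815.
New p* = 0.676 − e/c = 0.676 − 0.47658/0.85815 = 0.12064.
Δp* = 0.12064 − 0.28800 = -0.16736.

-0.167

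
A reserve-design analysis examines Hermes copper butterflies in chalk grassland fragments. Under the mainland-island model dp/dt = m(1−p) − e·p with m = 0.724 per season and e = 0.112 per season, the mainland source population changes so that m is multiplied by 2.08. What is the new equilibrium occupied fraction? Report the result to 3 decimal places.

Before: p* = 0.724/(0.724+0.112) = 0.8660.
After: m = 1.50592, e = 0.112; p* = 1.50592/1.6179 = 0.9308.

0.931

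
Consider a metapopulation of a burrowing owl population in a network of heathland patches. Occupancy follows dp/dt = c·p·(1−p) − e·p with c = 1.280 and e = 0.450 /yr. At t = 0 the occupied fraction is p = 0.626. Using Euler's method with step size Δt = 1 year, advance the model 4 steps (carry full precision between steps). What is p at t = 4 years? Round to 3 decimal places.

Update rule: p ← p + [c·p·(1−p) − e·p]·Δt with Δt = 1.
  1  |  dp/dt·Δt = +0.017979  |  p_1 = 0.643979
  2  |  dp/dt·Δt = +0.003675  |  p_2 = 0.647654
  3  |  dp/dt·Δt = +0.000649  |  p_3 = 0.648304
  4  |  dp/dt·Δt = +0.000111  |  p_4 = 0.648415

0.648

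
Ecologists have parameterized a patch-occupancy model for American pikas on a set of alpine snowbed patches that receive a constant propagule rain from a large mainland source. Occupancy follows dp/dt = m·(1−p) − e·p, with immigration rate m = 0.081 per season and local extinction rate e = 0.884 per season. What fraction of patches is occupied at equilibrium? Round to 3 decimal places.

Setting dp/dt = 0: m − m·p* = e·p*, so m = (m+e)·p*.
p* = m/(m+e) = 0.081/(0.081+0.884) = 0.081/0.9650 = 0.0839.

0.084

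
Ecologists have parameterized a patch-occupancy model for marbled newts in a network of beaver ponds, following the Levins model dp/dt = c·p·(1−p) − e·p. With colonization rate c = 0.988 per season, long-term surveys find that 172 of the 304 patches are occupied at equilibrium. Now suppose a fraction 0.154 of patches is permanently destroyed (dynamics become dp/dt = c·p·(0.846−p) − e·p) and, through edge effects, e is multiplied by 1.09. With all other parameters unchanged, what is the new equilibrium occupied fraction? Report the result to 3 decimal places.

0.373

Observed p* = 172/304 = 0.56579.
Balance c(1−p*) = e gives e = 0.988×(1 − 0.56579) = 0.42900.
New p* = 0.846 − e/c = 0.846 − 0.46761/0.98800 = 0.37271.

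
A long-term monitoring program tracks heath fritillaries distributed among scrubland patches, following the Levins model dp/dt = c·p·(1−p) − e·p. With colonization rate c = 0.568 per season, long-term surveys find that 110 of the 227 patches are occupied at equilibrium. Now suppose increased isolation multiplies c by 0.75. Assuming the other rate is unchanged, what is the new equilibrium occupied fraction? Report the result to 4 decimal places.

Observed p* = 110/227 = 0.48458.
Balance c(1−p*) = e gives e = 0.568×(1 − 0.48458) = 0.29276.
New p* = 1 − e/c = 1 − 0.29276/0.42600 = 0.31277.

0.3128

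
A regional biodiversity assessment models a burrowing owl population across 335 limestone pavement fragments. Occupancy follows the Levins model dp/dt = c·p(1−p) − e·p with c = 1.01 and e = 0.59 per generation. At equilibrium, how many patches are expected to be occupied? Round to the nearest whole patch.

139

p* = 1 − e/c = 1 − 0.59/1.01 = 0.4158.
Expected occupied patches = N × p* = 335 × 0.4158 = 139.31 ≈ 139.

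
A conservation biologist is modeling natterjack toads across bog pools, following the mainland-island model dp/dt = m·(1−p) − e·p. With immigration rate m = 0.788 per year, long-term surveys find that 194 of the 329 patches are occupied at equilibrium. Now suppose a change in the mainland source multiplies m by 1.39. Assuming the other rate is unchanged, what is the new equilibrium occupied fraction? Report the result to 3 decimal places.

0.666

Observed p* = 194/329 = 0.58967.
Balance m(1−p*) = e·p* gives e = m(1−p*)/p* = 0.788×0.41033/0.58967 = 0.54834.
New p* = m/(m+e) = 1.09532/(1.09532+0.54834) = 0.66639.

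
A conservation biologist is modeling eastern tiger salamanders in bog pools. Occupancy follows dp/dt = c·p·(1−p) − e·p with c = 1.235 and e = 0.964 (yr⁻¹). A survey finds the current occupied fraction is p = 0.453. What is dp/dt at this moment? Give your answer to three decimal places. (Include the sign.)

Colonization term: c·p·(1−p) = 1.235×0.453×0.5470 = 0.30602.
Extinction term: e·p = 0.43669.
dp/dt = 0.30602 − 0.43669 = -0.13067.

-0.131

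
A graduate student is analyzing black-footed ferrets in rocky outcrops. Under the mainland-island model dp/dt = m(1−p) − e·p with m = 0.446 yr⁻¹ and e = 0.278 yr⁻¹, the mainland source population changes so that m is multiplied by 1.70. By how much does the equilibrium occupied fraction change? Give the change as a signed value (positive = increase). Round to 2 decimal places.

Before: p* = 0.446/(0.446+0.278) = 0.6160.
After: m = 0.7582, e = 0.278; p* = 0.7582/1.0362 = 0.7317.
Δp* = 0.7317 − 0.6160 = +0.1157.

0.12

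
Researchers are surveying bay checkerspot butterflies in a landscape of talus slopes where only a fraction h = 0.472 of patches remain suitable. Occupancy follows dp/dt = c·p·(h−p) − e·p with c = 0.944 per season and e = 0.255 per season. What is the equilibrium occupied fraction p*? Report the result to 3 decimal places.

0.202

Setting dp/dt = 0 and dividing by p* gives c·(h−p*) = e.
So p* = h − e/c = 0.472 − 0.255/0.944 = 0.472 − 0.2701 = 0.2019.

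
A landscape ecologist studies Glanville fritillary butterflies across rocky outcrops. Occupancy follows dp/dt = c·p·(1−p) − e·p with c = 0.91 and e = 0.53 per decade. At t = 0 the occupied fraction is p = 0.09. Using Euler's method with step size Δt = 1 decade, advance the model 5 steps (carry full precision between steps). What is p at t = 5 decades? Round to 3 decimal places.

Update rule: p ← p + [c·p·(1−p) − e·p]·Δt with Δt = 1.
p: 0.09000 → 0.11683  (Δp = +0.02683)
p: 0.11683 → 0.14880  (Δp = +0.03197)
p: 0.14880 → 0.18520  (Δp = +0.03640)
p: 0.18520 → 0.22436  (Δp = +0.03916)
p: 0.22436 → 0.26381  (Δp = +0.03945)

0.264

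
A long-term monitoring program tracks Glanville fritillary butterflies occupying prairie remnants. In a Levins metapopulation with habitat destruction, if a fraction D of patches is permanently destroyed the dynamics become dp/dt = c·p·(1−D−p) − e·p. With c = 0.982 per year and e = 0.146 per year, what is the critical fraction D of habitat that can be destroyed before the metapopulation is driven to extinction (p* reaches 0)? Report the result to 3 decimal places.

The nontrivial equilibrium is p* = (1−D) − e/c; extinction occurs when this hits zero.
So D_crit = 1 − e/c = 1 − 0.146/0.982 = 1 − 0.1487 = 0.8513.
Note this equals the original equilibrium occupancy — the Levins extinction-debt result.

0.851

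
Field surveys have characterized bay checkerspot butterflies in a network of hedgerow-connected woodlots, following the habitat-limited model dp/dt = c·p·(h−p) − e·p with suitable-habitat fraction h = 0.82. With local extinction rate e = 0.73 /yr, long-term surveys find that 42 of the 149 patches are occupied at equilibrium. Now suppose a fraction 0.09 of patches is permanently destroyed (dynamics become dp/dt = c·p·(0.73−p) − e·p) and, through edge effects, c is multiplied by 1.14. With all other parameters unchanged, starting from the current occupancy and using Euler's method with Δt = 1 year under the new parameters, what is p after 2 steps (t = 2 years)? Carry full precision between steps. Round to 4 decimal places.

Observed p* = 42/149 = 0.28188.
Balance c(h−p*) = e gives c = e/(0.82 − 0.28188) = 0.73/0.53812 = 1.35657.
Starting from p₀ = 0.28188; update p ← p + (dp/dt)·Δt with the new parameters.
  1  |  dp/dt·Δt = -0.010425  |  p_1 = 0.271454
  2  |  dp/dt·Δt = -0.005663  |  p_2 = 0.265791

0.2658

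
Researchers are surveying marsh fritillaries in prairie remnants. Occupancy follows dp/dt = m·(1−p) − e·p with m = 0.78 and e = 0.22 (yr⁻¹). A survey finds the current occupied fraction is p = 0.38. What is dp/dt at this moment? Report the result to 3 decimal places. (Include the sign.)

0.400

Colonization term: m·(1−p) = 0.78×0.6200 = 0.48360.
Extinction term: e·p = 0.08360.
dp/dt = 0.48360 − 0.08360 = 0.40000.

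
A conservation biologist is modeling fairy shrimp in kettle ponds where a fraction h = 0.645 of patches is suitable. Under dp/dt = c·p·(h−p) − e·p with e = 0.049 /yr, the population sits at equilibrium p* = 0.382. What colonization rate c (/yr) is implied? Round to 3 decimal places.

At equilibrium c(h−p*) = e, so c = e/(h−p*).
c = 0.049/(0.645 − 0.382) = 0.049/0.2630 = 0.1863.

0.186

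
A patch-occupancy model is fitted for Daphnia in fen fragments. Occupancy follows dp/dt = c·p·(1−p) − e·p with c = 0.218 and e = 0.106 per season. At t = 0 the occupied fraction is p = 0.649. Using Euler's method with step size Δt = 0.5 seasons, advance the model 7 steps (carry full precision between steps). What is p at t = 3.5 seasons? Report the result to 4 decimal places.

Update rule: p ← p + [c·p·(1−p) − e·p]·Δt with Δt = 0.5.
  1  |  dp/dt·Δt = -0.009567  |  p_1 = 0.639433
  2  |  dp/dt·Δt = -0.008759  |  p_2 = 0.630674
  3  |  dp/dt·Δt = -0.008037  |  p_3 = 0.622637
  4  |  dp/dt·Δt = -0.007389  |  p_4 = 0.615248
  5  |  dp/dt·Δt = -0.006806  |  p_5 = 0.608442
  6  |  dp/dt·Δt = -0.006279  |  p_6 = 0.602163
  7  |  dp/dt·Δt = -0.005802  |  p_7 = 0.596361

0.5964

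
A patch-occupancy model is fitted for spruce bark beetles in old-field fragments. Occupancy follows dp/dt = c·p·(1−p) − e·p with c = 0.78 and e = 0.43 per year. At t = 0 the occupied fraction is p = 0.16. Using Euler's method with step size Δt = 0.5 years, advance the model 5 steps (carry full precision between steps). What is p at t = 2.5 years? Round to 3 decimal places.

0.255

Update rule: p ← p + [c·p·(1−p) − e·p]·Δt with Δt = 0.5.
t = 0.5: p = 0.16000 + (+0.01802) = 0.17802
t = 1: p = 0.17802 + (+0.01879) = 0.19681
t = 1.5: p = 0.19681 + (+0.01934) = 0.21615
t = 2: p = 0.21615 + (+0.01961) = 0.23575
t = 2.5: p = 0.23575 + (+0.01958) = 0.25533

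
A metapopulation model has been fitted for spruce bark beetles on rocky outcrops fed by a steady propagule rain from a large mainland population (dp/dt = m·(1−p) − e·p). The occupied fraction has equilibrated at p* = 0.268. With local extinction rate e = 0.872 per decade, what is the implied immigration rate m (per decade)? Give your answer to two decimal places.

At equilibrium m(1−p*) = e·p*, so m = e·p*/(1−p*).
m = 0.872 × 0.268 / 0.7320 = 0.2337/0.7320 = 0.3193.

0.32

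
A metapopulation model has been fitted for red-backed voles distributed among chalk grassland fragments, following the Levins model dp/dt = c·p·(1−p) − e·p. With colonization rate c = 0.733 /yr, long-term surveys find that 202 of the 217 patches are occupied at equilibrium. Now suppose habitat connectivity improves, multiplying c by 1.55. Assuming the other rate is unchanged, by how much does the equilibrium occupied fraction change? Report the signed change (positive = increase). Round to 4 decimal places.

0.0245

Observed p* = 202/217 = 0.93088.
Balance c(1−p*) = e gives e = 0.733×(1 − 0.93088) = 0.05066.
New p* = 1 − e/c = 1 − 0.05066/1.13615 = 0.95541.
Δp* = 0.95541 − 0.93088 = +0.02453.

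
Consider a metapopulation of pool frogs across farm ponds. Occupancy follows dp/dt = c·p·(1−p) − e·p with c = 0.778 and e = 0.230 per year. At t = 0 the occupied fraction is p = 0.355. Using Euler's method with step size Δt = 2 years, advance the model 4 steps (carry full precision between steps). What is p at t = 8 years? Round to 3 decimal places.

Update rule: p ← p + [c·p·(1−p) − e·p]·Δt with Δt = 2.
  1  |  dp/dt·Δt = +0.192985  |  p_1 = 0.547985
  2  |  dp/dt·Δt = +0.133344  |  p_2 = 0.681329
  3  |  dp/dt·Δt = +0.024427  |  p_3 = 0.705756
  4  |  dp/dt·Δt = -0.001522  |  p_4 = 0.704234

0.704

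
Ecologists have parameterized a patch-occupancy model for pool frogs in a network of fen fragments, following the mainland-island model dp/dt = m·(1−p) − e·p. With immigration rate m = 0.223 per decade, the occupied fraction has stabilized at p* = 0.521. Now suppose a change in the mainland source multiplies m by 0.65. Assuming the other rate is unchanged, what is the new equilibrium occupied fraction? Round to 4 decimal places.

0.4142

Balance m(1−p*) = e·p* gives e = m(1−p*)/p* = 0.223×0.47900/0.52100 = 0.20502.
New p* = m/(m+e) = 0.14495/(0.14495+0.20502) = 0.41418.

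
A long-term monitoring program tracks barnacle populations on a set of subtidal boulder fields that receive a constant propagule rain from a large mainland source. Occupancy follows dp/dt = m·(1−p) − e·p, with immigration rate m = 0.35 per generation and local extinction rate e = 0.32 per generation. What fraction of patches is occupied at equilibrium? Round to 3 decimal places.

0.522

Setting dp/dt = 0: m − m·p* = e·p*, so m = (m+e)·p*.
p* = m/(m+e) = 0.35/(0.35+0.32) = 0.35/0.6700 = 0.5224.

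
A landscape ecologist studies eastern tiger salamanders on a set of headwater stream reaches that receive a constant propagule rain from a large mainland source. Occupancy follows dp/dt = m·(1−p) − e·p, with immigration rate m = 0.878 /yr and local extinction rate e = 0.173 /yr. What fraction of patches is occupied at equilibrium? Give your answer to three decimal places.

Setting dp/dt = 0: m − m·p* = e·p*, so m = (m+e)·p*.
p* = m/(m+e) = 0.878/(0.878+0.173) = 0.878/1.0510 = 0.8354.

0.835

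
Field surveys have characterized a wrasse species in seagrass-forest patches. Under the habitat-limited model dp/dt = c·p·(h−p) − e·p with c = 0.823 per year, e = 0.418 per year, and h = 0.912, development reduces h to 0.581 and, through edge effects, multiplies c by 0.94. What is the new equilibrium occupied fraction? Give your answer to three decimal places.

Before: p* = h − e/c = 0.912 − 0.418/0.823 = 0.912 − 0.5079 = 0.4041.
After: c = 0.77362, e = 0.418, h = 0.581; p* = 0.581 − 0.418/0.77362 = 0.0407.

0.041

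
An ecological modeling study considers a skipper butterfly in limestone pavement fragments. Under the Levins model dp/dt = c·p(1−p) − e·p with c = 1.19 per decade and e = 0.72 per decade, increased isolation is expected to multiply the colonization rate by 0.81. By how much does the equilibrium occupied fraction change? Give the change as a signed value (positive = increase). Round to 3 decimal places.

Before: p* = 1 − 0.72/1.19 = 0.3950.
After the change, c = 0.9639, e = 0.72, so p* = 1 − 0.72/0.9639 = 0.2530.
Δp* = 0.2530 − 0.3950 = -0.1419.

-0.142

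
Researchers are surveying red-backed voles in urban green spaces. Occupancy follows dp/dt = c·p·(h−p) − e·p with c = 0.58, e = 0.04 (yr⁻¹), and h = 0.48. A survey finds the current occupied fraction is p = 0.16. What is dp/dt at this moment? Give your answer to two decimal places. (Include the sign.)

Colonization term: c·p·(h−p) = 0.58×0.16×0.3200 = 0.02970.
Extinction term: e·p = 0.00640.
dp/dt = 0.02970 − 0.00640 = 0.02330.

0.02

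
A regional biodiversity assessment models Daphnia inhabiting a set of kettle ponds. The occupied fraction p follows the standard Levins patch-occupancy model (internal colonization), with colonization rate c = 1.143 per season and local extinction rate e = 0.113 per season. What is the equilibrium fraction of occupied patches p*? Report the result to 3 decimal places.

Setting dp/dt = 0 and dividing through by p* gives c·(1−p*) = e.
So p* = 1 − e/c = 1 − 0.113/1.143 = 1 − 0.0989 = 0.9011.

0.901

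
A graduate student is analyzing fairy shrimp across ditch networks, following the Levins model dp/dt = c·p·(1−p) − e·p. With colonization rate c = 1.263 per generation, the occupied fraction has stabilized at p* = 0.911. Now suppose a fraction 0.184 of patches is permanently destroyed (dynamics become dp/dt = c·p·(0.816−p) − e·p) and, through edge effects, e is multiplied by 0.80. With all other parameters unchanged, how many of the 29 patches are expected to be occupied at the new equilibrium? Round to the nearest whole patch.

22

Balance c(1−p*) = e gives e = 1.263×(1 − 0.91100) = 0.11241.
New p* = 0.816 − e/c = 0.816 − 0.08993/1.26300 = 0.74480.
Expected occupied = 29 × 0.74480 = 21.60 ≈ 22.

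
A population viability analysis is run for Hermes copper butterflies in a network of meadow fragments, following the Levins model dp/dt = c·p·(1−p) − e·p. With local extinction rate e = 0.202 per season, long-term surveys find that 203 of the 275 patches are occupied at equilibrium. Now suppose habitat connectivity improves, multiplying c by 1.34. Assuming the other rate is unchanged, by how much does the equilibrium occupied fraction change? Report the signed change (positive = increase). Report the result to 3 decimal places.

0.066

Observed p* = 203/275 = 0.73818.
Balance c(1−p*) = e gives c = e/(1 − 0.73818) = 0.202/0.26182 = 0.77152.
New p* = 1 − e/c = 1 − 0.20200/1.03384 = 0.80461.
Δp* = 0.80461 − 0.73818 = +0.06643.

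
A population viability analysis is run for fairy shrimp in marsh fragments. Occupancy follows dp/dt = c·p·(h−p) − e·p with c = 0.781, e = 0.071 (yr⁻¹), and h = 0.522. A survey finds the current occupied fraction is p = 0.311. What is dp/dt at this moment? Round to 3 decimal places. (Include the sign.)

Colonization term: c·p·(h−p) = 0.781×0.311×0.2110 = 0.05125.
Extinction term: e·p = 0.02208.
dp/dt = 0.05125 − 0.02208 = 0.02917.

0.029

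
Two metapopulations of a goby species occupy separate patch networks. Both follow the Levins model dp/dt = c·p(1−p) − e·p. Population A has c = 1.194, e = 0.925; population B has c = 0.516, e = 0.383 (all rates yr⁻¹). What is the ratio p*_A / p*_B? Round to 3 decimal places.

0.874

A: p*_A = 1 − 0.925/1.194 = 0.2253.
B: p*_B = 1 − 0.383/0.516 = 0.2578.
p*_A / p*_B = 0.2253/0.2578 = 0.8741.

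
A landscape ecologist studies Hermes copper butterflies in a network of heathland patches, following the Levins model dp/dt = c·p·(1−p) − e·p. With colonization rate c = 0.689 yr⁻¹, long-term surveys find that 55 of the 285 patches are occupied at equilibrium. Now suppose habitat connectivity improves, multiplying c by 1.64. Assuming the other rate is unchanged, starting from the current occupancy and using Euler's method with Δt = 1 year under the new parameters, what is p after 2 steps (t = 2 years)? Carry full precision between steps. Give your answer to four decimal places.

0.3345

Observed p* = 55/285 = 0.19298.
Balance c(1−p*) = e gives e = 0.689×(1 − 0.19298) = 0.55604.
Starting from p₀ = 0.19298; update p ← p + (dp/dt)·Δt with the new parameters.
  1  |  dp/dt·Δt = +0.068675  |  p_1 = 0.261658
  2  |  dp/dt·Δt = +0.072809  |  p_2 = 0.334467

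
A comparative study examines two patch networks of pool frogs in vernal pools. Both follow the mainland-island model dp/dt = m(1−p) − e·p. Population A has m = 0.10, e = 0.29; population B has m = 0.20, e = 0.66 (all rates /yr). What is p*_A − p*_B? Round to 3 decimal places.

0.024

A: p*_A = m/(m+e) = 0.10/0.3900 = 0.2564.
B: p*_B = 0.20/0.8600 = 0.2326.
p*_A − p*_B = 0.2564 − 0.2326 = 0.0239.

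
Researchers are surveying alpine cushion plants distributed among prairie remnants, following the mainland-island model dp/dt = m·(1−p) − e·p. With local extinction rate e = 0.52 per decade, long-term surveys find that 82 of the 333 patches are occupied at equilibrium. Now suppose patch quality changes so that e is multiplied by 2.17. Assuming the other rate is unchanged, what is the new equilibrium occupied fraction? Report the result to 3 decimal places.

Observed p* = 82/333 = 0.24625.
Balance m(1−p*) = e·p* gives m = e·p*/(1−p*) = 0.52×0.24625/0.75375 = 0.16988.
New p* = m/(m+e) = 0.16988/(0.16988+1.12840) = 0.13085.

0.131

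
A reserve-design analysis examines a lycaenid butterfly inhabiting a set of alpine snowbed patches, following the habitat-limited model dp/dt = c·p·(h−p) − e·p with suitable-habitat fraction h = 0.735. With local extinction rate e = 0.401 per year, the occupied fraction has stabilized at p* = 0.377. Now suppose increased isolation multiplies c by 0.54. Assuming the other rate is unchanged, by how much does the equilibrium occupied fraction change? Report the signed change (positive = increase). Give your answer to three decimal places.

-0.305

Balance c(h−p*) = e gives c = e/(0.735 − 0.37700) = 0.401/0.35800 = 1.12011.
New p* = 0.735 − e/c = 0.735 − 0.40100/0.60486 = 0.07204.
Δp* = 0.07204 − 0.37700 = -0.30496.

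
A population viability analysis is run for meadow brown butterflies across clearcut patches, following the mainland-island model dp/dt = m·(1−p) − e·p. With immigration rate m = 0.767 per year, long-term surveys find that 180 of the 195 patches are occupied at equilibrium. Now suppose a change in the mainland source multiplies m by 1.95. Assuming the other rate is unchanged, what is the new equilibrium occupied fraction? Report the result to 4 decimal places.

Observed p* = 180/195 = 0.92308.
Balance m(1−p*) = e·p* gives e = m(1−p*)/p* = 0.767×0.07692/0.92308 = 0.06391.
New p* = m/(m+e) = 1.49565/(1.49565+0.06391) = 0.95902.

0.9590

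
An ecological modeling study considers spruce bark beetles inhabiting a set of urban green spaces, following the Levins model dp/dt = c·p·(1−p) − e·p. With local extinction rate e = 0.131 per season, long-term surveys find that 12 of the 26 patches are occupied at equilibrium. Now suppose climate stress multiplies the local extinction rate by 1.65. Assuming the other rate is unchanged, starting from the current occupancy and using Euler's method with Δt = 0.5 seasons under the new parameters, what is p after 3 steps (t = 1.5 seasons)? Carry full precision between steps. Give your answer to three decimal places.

0.408

Observed p* = 12/26 = 0.46154.
Balance c(1−p*) = e gives c = e/(1 − 0.46154) = 0.131/0.53846 = 0.24329.
Starting from p₀ = 0.46154; update p ← p + (dp/dt)·Δt with the new parameters.
step 1: Δp = -0.01965, p = 0.44189
step 2: Δp = -0.01776, p = 0.42413
step 3: Δp = -0.01613, p = 0.40800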